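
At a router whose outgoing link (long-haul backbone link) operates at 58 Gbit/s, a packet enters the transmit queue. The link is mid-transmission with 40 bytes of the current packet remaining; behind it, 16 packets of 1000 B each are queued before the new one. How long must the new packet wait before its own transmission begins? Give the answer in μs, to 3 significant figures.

2.21 μs

Each queued packet: L/R = 8000/58000000000 = 0.137931 μs.
16 queued → 2.2069 μs.
Plus remaining 320 bits of current packet: 0.00551724 μs.
Queuing delay = 2.21 μs.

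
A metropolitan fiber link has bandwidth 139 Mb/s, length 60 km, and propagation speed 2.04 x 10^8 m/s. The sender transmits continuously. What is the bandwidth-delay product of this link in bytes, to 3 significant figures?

Propagation delay = 60000 / 204000000 = 0.000294118 s.
BDP = R × t_prop = 139000000 × 0.000294118 = 40882.4 bits.
In bytes: 40882.4/8 = 5110 bytes.

5110 bytes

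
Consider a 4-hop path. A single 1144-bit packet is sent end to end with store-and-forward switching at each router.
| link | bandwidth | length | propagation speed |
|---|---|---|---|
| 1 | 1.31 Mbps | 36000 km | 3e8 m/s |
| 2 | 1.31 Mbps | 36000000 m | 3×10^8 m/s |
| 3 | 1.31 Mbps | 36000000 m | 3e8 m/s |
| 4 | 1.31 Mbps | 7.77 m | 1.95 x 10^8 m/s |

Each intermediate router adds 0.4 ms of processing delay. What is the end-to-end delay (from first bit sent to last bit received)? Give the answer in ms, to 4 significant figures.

364.7 ms

Transmission delay per hop = L/R = 1144/1310000 = 0.873282 ms; 4 hops → 3.49313 ms.
Propagation delays (d/s per hop): 120, 120, 120, 3.98462e-05 ms; sum = 360 ms.
Processing at 3 router(s): 3 × 0.4 ms = 1.2 ms.
End-to-end = 364.7 ms.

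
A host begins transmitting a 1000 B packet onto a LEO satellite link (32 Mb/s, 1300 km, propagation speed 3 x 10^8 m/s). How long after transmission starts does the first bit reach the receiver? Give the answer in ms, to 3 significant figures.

First bit experiences only propagation delay: d/s = 1300000/300000000 = 4.33 ms.

4.33 ms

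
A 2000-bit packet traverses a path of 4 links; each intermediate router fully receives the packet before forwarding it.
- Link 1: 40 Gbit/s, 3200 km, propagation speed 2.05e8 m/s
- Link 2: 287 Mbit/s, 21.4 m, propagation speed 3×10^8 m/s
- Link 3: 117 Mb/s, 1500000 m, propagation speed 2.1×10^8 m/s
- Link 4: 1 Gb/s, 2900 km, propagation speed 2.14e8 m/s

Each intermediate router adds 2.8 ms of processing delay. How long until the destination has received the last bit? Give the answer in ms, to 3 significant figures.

Transmission delays (L/R per hop): 5e-05, 0.00696864, 0.017094, 0.002 ms; sum = 0.0261127 ms.
Propagation delays (d/s per hop): 15.6098, 7.13333e-05, 7.14286, 13.5514 ms; sum = 36.3041 ms.
Processing at 3 router(s): 3 × 2.8 ms = 8.4 ms.
End-to-end = 44.7 ms.

44.7 ms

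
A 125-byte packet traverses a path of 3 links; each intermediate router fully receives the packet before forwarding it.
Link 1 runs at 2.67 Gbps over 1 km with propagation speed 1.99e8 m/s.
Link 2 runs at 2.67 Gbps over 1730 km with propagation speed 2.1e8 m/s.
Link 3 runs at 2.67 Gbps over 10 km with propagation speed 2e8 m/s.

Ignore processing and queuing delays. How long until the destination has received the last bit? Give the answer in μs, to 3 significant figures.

L = 125 × 8 = 1000 bits.
Transmission delay per hop = L/R = 1000/2670000000 = 0.374532 μs; 3 hops → 1.1236 μs.
Propagation delays (d/s per hop): 5.02513, 8238.1, 50 μs; sum = 8293.12 μs.
End-to-end = 8290 μs.

8290 μs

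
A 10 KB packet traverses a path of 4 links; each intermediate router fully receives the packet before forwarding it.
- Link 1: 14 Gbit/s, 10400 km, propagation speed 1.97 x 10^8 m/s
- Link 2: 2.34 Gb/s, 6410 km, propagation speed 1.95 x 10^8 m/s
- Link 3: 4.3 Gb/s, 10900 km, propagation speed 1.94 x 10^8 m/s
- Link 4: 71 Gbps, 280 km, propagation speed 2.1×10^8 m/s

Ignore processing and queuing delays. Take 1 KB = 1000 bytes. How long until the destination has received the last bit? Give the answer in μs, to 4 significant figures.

143200 μs

L = 80000 bits.
Transmission delays (L/R per hop): 5.71429, 34.188, 18.6047, 1.12676 μs; sum = 59.6337 μs.
Propagation delays (d/s per hop): 52791.9, 32871.8, 56185.6, 1333.33 μs; sum = 143183 μs.
End-to-end = 143200 μs.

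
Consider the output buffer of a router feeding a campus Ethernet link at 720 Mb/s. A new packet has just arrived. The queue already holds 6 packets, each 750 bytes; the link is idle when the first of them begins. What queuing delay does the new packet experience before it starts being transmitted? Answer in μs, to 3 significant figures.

50.0 μs

Each queued packet: L/R = 6000/720000000 = 8.33333 μs.
6 queued → 50 μs.
Queuing delay = 50.0 μs.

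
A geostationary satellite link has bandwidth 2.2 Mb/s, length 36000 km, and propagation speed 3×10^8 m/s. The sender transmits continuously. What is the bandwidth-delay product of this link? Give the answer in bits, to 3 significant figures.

Propagation delay = 36000000 / 300000000 = 0.12 s.
BDP = R × t_prop = 2200000 × 0.12 = 264000 bits.

264000 bits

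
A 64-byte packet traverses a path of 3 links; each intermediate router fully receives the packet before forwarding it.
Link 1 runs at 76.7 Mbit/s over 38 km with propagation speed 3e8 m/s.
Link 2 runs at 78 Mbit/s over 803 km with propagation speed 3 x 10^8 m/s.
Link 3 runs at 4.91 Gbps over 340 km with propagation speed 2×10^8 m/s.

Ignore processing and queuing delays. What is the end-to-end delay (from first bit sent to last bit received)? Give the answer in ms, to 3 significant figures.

L = 64 × 8 = 512 bits.
Transmission delays (L/R per hop): 0.00667536, 0.0065641, 0.000104277 ms; sum = 0.0133437 ms.
Propagation delays (d/s per hop): 0.126667, 2.67667, 1.7 ms; sum = 4.50333 ms.
End-to-end = 4.52 ms.

4.52 ms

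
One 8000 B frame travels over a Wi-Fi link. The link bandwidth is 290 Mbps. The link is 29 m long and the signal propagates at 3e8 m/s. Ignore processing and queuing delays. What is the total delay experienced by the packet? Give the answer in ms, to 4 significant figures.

L = 8000 × 8 = 64000 bits.
Transmission delay = L/R = 64000 / 290000000 = 0.22069 ms.
Propagation delay = d/s = 29 m / 300000000 m/s = 9.66667e-05 ms.
Total = 0.2208 ms.

0.2208 ms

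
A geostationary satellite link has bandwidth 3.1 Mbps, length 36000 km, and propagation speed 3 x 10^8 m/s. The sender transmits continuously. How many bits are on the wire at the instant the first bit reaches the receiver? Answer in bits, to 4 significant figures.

372000 bits

Propagation delay = 36000000 / 300000000 = 0.12 s.
BDP = R × t_prop = 3100000 × 0.12 = 372000 bits.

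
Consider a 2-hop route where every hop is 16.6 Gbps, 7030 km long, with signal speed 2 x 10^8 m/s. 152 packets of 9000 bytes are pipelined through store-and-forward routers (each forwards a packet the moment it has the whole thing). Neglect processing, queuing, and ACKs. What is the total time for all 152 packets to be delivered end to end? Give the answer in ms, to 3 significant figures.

Per-hop transmission t_tx = L/R = 72000/1.66e+10 = 0.00433735 ms.
Per-hop propagation t_prop = 7030000/200000000 = 35.15 ms.
Pipeline fill: first packet needs 2·t_tx to clear all hops; remaining 151 packets each add one t_tx.
Total = (2+152-1)·t_tx + 2·t_prop = 153·0.00433735 + 2·35.15 = 71.0 ms.

71.0 ms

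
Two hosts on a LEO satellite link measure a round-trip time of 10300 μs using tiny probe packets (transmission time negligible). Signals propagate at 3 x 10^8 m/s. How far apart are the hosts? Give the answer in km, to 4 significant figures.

1545 km

One-way propagation = RTT/2 = 5150 μs.
d = s × t = 300000000 × 0.00515 = 1545 km.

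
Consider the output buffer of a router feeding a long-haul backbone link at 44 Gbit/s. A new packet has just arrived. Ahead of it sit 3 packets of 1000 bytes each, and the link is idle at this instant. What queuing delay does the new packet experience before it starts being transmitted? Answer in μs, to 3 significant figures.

Each queued packet: L/R = 8000/44000000000 = 0.181818 μs.
3 queued → 0.545455 μs.
Queuing delay = 0.545 μs.

0.545 μs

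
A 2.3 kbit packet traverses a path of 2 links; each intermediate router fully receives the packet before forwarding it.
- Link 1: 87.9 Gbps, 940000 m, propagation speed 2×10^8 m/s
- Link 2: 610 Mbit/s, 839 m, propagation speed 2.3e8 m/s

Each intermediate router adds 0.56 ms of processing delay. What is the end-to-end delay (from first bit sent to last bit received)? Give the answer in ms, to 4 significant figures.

L = 2300 bits.
Transmission delays (L/R per hop): 2.61661e-05, 0.00377049 ms; sum = 0.00379666 ms.
Propagation delays (d/s per hop): 4.7, 0.00364783 ms; sum = 4.70365 ms.
Processing at 1 router(s): 1 × 0.56 ms = 0.56 ms.
End-to-end = 5.267 ms.

5.267 ms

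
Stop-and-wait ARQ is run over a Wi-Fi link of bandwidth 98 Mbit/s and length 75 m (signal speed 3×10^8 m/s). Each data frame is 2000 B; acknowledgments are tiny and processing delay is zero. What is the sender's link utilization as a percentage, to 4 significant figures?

t_tx = L/R = 16000/98000000 = 0.000163265 s.
t_prop = 75/300000000 = 2.5e-07 s; RTT = 5e-07 s.
Cycle = t_tx + RTT = 0.000163765 s.
Utilization = t_tx / cycle = 0.000163265/0.000163765 = 99.69 %.

99.69 %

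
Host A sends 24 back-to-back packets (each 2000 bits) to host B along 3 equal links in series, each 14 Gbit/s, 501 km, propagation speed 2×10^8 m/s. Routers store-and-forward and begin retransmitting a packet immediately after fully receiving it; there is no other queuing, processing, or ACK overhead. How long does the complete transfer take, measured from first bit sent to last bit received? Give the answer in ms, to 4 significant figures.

7.519 ms

Per-hop transmission t_tx = L/R = 2000/14000000000 = 0.000142857 ms.
Per-hop propagation t_prop = 501000/200000000 = 2.505 ms.
Pipeline fill: first packet needs 3·t_tx to clear all hops; remaining 23 packets each add one t_tx.
Total = (3+24-1)·t_tx + 3·t_prop = 26·0.000142857 + 3·2.505 = 7.519 ms.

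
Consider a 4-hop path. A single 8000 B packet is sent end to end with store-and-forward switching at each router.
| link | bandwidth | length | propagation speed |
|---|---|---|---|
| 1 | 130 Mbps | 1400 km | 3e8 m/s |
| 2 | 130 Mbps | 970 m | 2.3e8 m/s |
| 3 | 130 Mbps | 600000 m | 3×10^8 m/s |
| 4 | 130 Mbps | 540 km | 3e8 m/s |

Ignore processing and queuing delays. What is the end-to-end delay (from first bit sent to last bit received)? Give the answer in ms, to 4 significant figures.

L = 8000 × 8 = 64000 bits.
Transmission delay per hop = L/R = 64000/130000000 = 0.492308 ms; 4 hops → 1.96923 ms.
Propagation delays (d/s per hop): 4.66667, 0.00421739, 2, 1.8 ms; sum = 8.47088 ms.
End-to-end = 10.44 ms.

10.44 ms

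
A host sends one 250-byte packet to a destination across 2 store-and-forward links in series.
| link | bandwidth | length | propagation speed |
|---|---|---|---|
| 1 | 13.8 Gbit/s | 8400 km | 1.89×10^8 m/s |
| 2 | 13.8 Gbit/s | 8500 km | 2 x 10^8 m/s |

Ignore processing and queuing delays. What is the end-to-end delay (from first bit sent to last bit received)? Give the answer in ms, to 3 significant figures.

86.9 ms

L = 250 × 8 = 2000 bits.
Transmission delay per hop = L/R = 2000/13800000000 = 0.000144928 ms; 2 hops → 0.000289855 ms.
Propagation delays (d/s per hop): 44.4444, 42.5 ms; sum = 86.9444 ms.
End-to-end = 86.9 ms.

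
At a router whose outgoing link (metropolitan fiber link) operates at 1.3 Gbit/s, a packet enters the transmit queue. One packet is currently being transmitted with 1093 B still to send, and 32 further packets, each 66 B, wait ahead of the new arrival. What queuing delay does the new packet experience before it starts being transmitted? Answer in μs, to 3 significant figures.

19.7 μs

Each queued packet: L/R = 528/1300000000 = 0.406154 μs.
32 queued → 12.9969 μs.
Plus remaining 8744 bits of current packet: 6.72615 μs.
Queuing delay = 19.7 μs.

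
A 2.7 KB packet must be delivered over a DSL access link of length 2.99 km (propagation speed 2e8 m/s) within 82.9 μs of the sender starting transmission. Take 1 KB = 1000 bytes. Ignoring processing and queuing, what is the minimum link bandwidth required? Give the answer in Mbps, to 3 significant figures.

L = 21600 bits.
Propagation delay = 2990 / 200000000 = 14.95 μs.
Transmission budget = 82.9 − 14.95 = 67.95 μs.
R ≥ L / t_tx = 21600 bits / 6.795e-05 s = 318 Mbps.

318 Mbps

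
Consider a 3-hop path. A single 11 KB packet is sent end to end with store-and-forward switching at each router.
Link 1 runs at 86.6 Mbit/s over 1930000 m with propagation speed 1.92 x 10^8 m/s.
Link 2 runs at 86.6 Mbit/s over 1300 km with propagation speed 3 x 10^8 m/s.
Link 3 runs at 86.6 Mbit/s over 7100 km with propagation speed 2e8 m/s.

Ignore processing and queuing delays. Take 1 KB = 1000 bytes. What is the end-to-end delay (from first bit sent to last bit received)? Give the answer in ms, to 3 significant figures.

L = 88000 bits.
Transmission delay per hop = L/R = 88000/86600000 = 1.01617 ms; 3 hops → 3.0485 ms.
Propagation delays (d/s per hop): 10.0521, 4.33333, 35.5 ms; sum = 49.8854 ms.
End-to-end = 52.9 ms.

52.9 ms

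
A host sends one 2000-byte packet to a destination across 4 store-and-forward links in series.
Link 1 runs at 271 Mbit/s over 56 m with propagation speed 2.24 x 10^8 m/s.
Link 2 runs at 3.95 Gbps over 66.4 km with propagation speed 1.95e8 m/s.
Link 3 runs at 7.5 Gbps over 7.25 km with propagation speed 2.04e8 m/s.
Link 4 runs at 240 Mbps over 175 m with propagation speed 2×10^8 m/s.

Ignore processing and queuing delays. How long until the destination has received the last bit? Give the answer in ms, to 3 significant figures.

L = 2000 × 8 = 16000 bits.
Transmission delays (L/R per hop): 0.0590406, 0.00405063, 0.00213333, 0.0666667 ms; sum = 0.131891 ms.
Propagation delays (d/s per hop): 0.00025, 0.340513, 0.0355392, 0.000875 ms; sum = 0.377177 ms.
End-to-end = 0.509 ms.

0.509 ms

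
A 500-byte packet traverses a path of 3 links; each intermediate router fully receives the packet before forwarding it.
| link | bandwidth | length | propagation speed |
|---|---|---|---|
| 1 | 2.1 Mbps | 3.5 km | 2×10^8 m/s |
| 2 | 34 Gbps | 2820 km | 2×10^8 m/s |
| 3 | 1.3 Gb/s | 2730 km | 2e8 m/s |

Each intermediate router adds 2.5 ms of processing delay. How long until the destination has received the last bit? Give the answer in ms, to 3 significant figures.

L = 500 × 8 = 4000 bits.
Transmission delays (L/R per hop): 1.90476, 0.000117647, 0.00307692 ms; sum = 1.90796 ms.
Propagation delays (d/s per hop): 0.0175, 14.1, 13.65 ms; sum = 27.7675 ms.
Processing at 2 router(s): 2 × 2.5 ms = 5 ms.
End-to-end = 34.7 ms.

34.7 ms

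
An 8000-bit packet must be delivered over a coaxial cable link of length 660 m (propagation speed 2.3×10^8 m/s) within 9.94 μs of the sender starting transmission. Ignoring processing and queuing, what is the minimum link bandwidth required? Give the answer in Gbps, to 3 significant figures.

1.13 Gbps

Propagation delay = 660 / 2.3e+08 = 2.86957 μs.
Transmission budget = 9.94 − 2.86957 = 7.07043 μs.
R ≥ L / t_tx = 8000 bits / 7.07043e-06 s = 1.13 Gbps.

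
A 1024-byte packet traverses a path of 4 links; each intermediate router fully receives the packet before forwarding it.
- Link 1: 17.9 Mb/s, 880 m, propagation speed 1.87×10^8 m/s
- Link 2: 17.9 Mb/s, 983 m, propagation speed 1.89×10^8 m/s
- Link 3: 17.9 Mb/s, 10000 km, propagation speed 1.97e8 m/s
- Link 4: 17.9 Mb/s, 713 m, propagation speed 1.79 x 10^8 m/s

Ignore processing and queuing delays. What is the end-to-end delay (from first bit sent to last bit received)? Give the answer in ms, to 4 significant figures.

52.61 ms

L = 1024 × 8 = 8192 bits.
Transmission delay per hop = L/R = 8192/17900000 = 0.457654 ms; 4 hops → 1.83061 ms.
Propagation delays (d/s per hop): 0.00470588, 0.00520106, 50.7614, 0.00398324 ms; sum = 50.7753 ms.
End-to-end = 52.61 ms.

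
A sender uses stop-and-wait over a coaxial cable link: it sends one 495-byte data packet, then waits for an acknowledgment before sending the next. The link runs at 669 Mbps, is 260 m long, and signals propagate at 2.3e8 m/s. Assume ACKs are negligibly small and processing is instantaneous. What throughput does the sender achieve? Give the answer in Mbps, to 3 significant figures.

484 Mbps

t_tx = L/R = 3960/669000000 = 5.91928e-06 s.
t_prop = 260/2.3e+08 = 1.13043e-06 s; RTT = 2.26087e-06 s.
Cycle = t_tx + RTT = 8.18015e-06 s.
Throughput = L / cycle = 3960 / 8.18015e-06 = 484 Mbps.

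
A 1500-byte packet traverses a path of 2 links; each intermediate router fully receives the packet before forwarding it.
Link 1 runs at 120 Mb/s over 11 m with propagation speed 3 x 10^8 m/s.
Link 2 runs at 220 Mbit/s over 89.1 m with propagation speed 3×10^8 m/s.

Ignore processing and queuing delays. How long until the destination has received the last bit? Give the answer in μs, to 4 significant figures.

L = 1500 × 8 = 12000 bits.
Transmission delays (L/R per hop): 100, 54.5455 μs; sum = 154.545 μs.
Propagation delays (d/s per hop): 0.0366667, 0.297 μs; sum = 0.333667 μs.
End-to-end = 154.9 μs.

154.9 μs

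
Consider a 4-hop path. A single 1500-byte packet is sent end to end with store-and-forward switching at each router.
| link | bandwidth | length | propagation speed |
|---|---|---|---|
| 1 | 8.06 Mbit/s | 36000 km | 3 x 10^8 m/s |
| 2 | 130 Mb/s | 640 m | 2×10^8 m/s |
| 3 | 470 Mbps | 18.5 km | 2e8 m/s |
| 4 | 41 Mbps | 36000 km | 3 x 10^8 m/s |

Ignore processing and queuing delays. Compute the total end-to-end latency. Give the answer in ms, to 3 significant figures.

L = 1500 × 8 = 12000 bits.
Transmission delays (L/R per hop): 1.48883, 0.0923077, 0.0255319, 0.292683 ms; sum = 1.89936 ms.
Propagation delays (d/s per hop): 120, 0.0032, 0.0925, 120 ms; sum = 240.096 ms.
End-to-end = 242 ms.

242 ms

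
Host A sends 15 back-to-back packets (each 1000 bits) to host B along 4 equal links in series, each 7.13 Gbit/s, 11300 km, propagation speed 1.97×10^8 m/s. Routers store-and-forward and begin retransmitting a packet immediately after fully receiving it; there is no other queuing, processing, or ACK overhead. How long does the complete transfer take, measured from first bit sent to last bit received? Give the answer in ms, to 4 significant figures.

229.4 ms

Per-hop transmission t_tx = L/R = 1000/7130000000 = 0.000140252 ms.
Per-hop propagation t_prop = 11300000/197000000 = 57.3604 ms.
Pipeline fill: first packet needs 4·t_tx to clear all hops; remaining 14 packets each add one t_tx.
Total = (4+15-1)·t_tx + 4·t_prop = 18·0.000140252 + 4·57.3604 = 229.4 ms.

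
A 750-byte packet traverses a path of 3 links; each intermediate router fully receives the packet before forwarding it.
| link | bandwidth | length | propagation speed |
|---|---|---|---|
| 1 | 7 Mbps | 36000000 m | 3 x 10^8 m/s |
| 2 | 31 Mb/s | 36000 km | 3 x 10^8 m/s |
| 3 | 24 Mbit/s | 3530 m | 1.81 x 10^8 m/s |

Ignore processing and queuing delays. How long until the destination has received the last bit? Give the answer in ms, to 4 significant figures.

L = 750 × 8 = 6000 bits.
Transmission delays (L/R per hop): 0.857143, 0.193548, 0.25 ms; sum = 1.30069 ms.
Propagation delays (d/s per hop): 120, 120, 0.0195028 ms; sum = 240.02 ms.
End-to-end = 241.3 ms.

241.3 ms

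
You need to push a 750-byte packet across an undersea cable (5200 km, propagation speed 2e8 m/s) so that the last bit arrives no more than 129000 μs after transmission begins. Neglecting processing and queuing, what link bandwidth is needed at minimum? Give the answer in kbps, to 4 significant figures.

L = 6000 bits.
Propagation delay = 5200000 / 200000000 = 26000 μs.
Transmission budget = 129000 − 26000 = 103000 μs.
R ≥ L / t_tx = 6000 bits / 0.103 s = 58.25 kbps.

58.25 kbps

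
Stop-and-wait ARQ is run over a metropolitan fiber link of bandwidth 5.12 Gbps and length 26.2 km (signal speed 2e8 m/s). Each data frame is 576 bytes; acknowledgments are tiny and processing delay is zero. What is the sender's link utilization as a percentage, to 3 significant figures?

0.342 %

t_tx = L/R = 4608/5120000000 = 9e-07 s.
t_prop = 26200/200000000 = 0.000131 s; RTT = 0.000262 s.
Cycle = t_tx + RTT = 0.0002629 s.
Utilization = t_tx / cycle = 9e-07/0.0002629 = 0.342 %.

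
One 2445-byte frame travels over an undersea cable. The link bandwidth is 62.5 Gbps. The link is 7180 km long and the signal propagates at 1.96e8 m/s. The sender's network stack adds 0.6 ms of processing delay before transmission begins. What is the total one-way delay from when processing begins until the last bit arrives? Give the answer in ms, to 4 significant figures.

37.23 ms

L = 2445 × 8 = 19560 bits.
Transmission delay = L/R = 19560 / 62500000000 = 0.00031296 ms.
Propagation delay = d/s = 7180000 m / 196000000 m/s = 36.6327 ms.
Plus processing delay 0.6 ms = 0.6 ms.
Total = 37.23 ms.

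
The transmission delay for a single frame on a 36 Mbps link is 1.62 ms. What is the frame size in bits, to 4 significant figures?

L = R × t_tx = 36000000 b/s × 0.00162 s = 58320 bits.

58320 bits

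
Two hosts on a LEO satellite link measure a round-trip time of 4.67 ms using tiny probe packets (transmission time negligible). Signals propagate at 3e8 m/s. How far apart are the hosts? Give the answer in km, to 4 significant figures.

700.5 km

One-way propagation = RTT/2 = 2.335 ms.
d = s × t = 300000000 × 0.002335 = 700.5 km.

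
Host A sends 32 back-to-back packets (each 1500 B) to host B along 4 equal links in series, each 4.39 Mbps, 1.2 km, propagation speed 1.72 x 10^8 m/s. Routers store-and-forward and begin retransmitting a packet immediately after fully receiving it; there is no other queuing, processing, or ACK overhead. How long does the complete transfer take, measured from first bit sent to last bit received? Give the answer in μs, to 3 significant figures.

Per-hop transmission t_tx = L/R = 12000/4390000 = 2733.49 μs.
Per-hop propagation t_prop = 1200/172000000 = 6.97674 μs.
Pipeline fill: first packet needs 4·t_tx to clear all hops; remaining 31 packets each add one t_tx.
Total = (4+32-1)·t_tx + 4·t_prop = 35·2733.49 + 4·6.97674 = 95700 μs.

95700 μs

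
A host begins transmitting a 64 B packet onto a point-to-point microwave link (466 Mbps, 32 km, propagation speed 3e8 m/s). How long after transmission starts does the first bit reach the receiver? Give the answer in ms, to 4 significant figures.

0.1067 ms

First bit experiences only propagation delay: d/s = 32000/300000000 = 0.1067 ms.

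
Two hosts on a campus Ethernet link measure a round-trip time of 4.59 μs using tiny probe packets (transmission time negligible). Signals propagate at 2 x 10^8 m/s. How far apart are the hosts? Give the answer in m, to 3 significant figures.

459 m

One-way propagation = RTT/2 = 2.295 μs.
d = s × t = 200000000 × 2.295e-06 = 459 m.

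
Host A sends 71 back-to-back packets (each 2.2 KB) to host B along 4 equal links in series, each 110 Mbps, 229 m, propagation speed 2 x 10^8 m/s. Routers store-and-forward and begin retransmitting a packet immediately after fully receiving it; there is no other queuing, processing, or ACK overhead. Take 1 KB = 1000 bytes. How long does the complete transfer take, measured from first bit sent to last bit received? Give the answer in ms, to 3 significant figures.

11.8 ms

Per-hop transmission t_tx = L/R = 17600/110000000 = 0.16 ms.
Per-hop propagation t_prop = 229/200000000 = 0.001145 ms.
Pipeline fill: first packet needs 4·t_tx to clear all hops; remaining 70 packets each add one t_tx.
Total = (4+71-1)·t_tx + 4·t_prop = 74·0.16 + 4·0.001145 = 11.8 ms.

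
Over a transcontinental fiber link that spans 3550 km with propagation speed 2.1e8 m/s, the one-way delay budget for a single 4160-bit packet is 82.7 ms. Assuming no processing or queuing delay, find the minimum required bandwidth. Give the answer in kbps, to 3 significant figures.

63.2 kbps

Propagation delay = 3550000 / 210000000 = 16.9048 ms.
Transmission budget = 82.7 − 16.9048 = 65.7952 ms.
R ≥ L / t_tx = 4160 bits / 0.0657952 s = 63.2 kbps.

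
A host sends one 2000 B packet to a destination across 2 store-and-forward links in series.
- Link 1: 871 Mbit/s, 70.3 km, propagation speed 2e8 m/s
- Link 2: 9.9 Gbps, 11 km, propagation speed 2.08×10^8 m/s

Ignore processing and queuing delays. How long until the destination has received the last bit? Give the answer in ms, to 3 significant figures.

0.424 ms

L = 2000 × 8 = 16000 bits.
Transmission delays (L/R per hop): 0.0183697, 0.00161616 ms; sum = 0.0199859 ms.
Propagation delays (d/s per hop): 0.3515, 0.0528846 ms; sum = 0.404385 ms.
End-to-end = 0.424 ms.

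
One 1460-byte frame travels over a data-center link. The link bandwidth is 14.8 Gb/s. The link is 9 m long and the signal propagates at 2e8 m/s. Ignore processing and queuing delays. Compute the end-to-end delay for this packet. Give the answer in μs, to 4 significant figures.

0.8342 μs

L = 1460 × 8 = 11680 bits.
Transmission delay = L/R = 11680 / 14800000000 = 0.789189 μs.
Propagation delay = d/s = 9 m / 200000000 m/s = 0.045 μs.
Total = 0.8342 μs.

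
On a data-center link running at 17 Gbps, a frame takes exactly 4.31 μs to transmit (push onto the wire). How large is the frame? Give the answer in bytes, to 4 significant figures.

L = R × t_tx = 17000000000 b/s × 4.31e-06 s = 73270 bits.
In bytes: 73270 / 8 = 9159 bytes.

9159 bytes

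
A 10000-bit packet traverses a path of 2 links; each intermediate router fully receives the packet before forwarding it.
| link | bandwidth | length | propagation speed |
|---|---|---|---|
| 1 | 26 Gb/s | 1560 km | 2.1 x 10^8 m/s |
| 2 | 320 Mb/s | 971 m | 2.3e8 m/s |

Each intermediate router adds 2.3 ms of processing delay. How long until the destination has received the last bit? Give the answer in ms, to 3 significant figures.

9.76 ms

Transmission delays (L/R per hop): 0.000384615, 0.03125 ms; sum = 0.0316346 ms.
Propagation delays (d/s per hop): 7.42857, 0.00422174 ms; sum = 7.43279 ms.
Processing at 1 router(s): 1 × 2.3 ms = 2.3 ms.
End-to-end = 9.76 ms.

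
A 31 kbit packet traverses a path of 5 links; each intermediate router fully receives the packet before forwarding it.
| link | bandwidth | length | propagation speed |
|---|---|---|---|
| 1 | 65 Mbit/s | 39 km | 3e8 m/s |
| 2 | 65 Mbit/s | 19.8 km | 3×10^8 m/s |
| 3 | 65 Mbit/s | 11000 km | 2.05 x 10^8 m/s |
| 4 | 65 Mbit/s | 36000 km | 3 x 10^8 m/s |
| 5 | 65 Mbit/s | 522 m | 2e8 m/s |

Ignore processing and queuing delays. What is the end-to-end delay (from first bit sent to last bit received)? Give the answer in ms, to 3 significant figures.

176 ms

L = 31000 bits.
Transmission delay per hop = L/R = 31000/65000000 = 0.476923 ms; 5 hops → 2.38462 ms.
Propagation delays (d/s per hop): 0.13, 0.066, 53.6585, 120, 0.00261 ms; sum = 173.857 ms.
End-to-end = 176 ms.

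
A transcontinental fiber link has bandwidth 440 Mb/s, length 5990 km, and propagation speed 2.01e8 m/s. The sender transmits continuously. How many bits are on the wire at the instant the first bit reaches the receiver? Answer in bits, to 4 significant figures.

13110000 bits

Propagation delay = 5990000 / 2.01e+08 = 0.029801 s.
BDP = R × t_prop = 440000000 × 0.029801 = 13112400 bits.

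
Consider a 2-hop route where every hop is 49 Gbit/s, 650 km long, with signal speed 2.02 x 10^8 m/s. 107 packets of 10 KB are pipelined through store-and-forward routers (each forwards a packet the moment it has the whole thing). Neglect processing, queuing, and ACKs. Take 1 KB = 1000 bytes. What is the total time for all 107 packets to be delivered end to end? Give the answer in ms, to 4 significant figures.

6.612 ms

Per-hop transmission t_tx = L/R = 80000/49000000000 = 0.00163265 ms.
Per-hop propagation t_prop = 650000/202000000 = 3.21782 ms.
Pipeline fill: first packet needs 2·t_tx to clear all hops; remaining 106 packets each add one t_tx.
Total = (2+107-1)·t_tx + 2·t_prop = 108·0.00163265 + 2·3.21782 = 6.612 ms.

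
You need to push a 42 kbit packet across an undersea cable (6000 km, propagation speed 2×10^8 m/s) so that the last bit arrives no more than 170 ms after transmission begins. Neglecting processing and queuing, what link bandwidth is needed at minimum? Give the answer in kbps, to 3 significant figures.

Propagation delay = 6000000 / 200000000 = 30 ms.
Transmission budget = 170 − 30 = 140 ms.
R ≥ L / t_tx = 42000 bits / 0.14 s = 300 kbps.

300 kbps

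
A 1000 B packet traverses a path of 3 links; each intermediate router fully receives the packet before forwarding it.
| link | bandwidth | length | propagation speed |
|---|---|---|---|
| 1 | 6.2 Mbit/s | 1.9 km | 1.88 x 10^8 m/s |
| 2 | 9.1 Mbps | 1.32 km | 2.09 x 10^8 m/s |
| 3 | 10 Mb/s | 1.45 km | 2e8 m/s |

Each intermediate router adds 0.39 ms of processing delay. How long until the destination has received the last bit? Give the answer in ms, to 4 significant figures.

L = 1000 × 8 = 8000 bits.
Transmission delays (L/R per hop): 1.29032, 0.879121, 0.8 ms; sum = 2.96944 ms.
Propagation delays (d/s per hop): 0.0101064, 0.00631579, 0.00725 ms; sum = 0.0236722 ms.
Processing at 2 router(s): 2 × 0.39 ms = 0.78 ms.
End-to-end = 3.773 ms.

3.773 ms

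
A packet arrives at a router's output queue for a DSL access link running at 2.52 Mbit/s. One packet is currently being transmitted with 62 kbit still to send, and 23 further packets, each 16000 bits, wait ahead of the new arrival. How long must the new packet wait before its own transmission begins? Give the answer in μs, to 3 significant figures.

Each queued packet: L/R = 16000/2520000 = 6349.21 μs.
23 queued → 146032 μs.
Plus remaining 62000 bits of current packet: 24603.2 μs.
Queuing delay = 171000 μs.

171000 μs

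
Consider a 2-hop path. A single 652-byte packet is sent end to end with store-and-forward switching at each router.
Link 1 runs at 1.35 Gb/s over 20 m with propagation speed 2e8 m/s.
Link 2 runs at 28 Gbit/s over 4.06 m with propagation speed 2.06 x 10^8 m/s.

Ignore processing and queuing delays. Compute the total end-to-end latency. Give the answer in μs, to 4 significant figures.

4.170 μs

L = 652 × 8 = 5216 bits.
Transmission delays (L/R per hop): 3.8637, 0.186286 μs; sum = 4.04999 μs.
Propagation delays (d/s per hop): 0.1, 0.0197087 μs; sum = 0.119709 μs.
End-to-end = 4.170 μs.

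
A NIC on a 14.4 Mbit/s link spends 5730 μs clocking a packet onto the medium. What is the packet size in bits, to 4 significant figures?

L = R × t_tx = 14400000 b/s × 0.00573 s = 82512 bits.

82510 bits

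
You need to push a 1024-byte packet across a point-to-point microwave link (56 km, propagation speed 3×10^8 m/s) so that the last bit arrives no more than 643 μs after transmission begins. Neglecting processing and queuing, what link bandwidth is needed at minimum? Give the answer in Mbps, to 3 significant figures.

L = 8192 bits.
Propagation delay = 56000 / 300000000 = 186.667 μs.
Transmission budget = 643 − 186.667 = 456.333 μs.
R ≥ L / t_tx = 8192 bits / 0.000456333 s = 18.0 Mbps.

18.0 Mbps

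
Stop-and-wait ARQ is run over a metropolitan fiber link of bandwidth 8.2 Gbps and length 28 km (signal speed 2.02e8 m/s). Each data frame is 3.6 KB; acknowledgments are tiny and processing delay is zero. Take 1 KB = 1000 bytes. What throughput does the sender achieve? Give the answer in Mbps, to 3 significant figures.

t_tx = L/R = 28800/8.2e+09 = 3.5122e-06 s.
t_prop = 28000/202000000 = 0.000138614 s; RTT = 0.000277228 s.
Cycle = t_tx + RTT = 0.00028074 s.
Throughput = L / cycle = 28800 / 0.00028074 = 103 Mbps.

103 Mbps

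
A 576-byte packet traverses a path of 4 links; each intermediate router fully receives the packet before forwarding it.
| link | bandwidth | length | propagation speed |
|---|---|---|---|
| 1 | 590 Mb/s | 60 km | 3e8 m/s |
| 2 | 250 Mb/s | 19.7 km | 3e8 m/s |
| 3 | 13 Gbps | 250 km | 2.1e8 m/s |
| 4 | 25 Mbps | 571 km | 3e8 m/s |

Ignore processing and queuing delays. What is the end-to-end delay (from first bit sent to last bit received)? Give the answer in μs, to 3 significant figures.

3570 μs

L = 576 × 8 = 4608 bits.
Transmission delays (L/R per hop): 7.81017, 18.432, 0.354462, 184.32 μs; sum = 210.917 μs.
Propagation delays (d/s per hop): 200, 65.6667, 1190.48, 1903.33 μs; sum = 3359.48 μs.
End-to-end = 3570 μs.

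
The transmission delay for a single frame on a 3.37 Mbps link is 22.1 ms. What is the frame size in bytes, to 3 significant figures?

L = R × t_tx = 3370000 b/s × 0.0221 s = 74477 bits.
In bytes: 74477 / 8 = 9310 bytes.

9310 bytes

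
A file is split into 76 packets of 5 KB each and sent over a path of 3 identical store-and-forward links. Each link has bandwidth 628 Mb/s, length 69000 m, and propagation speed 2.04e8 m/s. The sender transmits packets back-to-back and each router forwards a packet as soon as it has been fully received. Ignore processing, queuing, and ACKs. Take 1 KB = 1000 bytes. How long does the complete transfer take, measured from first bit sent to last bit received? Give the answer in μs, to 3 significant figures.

5980 μs

Per-hop transmission t_tx = L/R = 40000/628000000 = 63.6943 μs.
Per-hop propagation t_prop = 69000/204000000 = 338.235 μs.
Pipeline fill: first packet needs 3·t_tx to clear all hops; remaining 75 packets each add one t_tx.
Total = (3+76-1)·t_tx + 3·t_prop = 78·63.6943 + 3·338.235 = 5980 μs.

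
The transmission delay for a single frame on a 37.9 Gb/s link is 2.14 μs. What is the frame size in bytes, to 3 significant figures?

10100 bytes

L = R × t_tx = 37900000000 b/s × 2.14e-06 s = 81106 bits.
In bytes: 81106 / 8 = 10100 bytes.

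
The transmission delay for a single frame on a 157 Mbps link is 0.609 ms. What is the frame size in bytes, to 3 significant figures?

12000 bytes

L = R × t_tx = 157000000 b/s × 0.000609 s = 95613 bits.
In bytes: 95613 / 8 = 12000 bytes.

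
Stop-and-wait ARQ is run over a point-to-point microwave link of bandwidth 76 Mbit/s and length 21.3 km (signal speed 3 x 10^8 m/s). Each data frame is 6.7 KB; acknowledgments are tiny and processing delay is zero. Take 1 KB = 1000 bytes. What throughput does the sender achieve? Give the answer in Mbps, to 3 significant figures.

t_tx = L/R = 53600/76000000 = 0.000705263 s.
t_prop = 21300/300000000 = 7.1e-05 s; RTT = 0.000142 s.
Cycle = t_tx + RTT = 0.000847263 s.
Throughput = L / cycle = 53600 / 0.000847263 = 63.3 Mbps.

63.3 Mbps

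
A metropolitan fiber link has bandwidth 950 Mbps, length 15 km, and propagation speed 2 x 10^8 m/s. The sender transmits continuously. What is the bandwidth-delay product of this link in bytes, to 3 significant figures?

Propagation delay = 15000 / 200000000 = 7.5e-05 s.
BDP = R × t_prop = 950000000 × 7.5e-05 = 71250 bits.
In bytes: 71250/8 = 8910 bytes.

8910 bytes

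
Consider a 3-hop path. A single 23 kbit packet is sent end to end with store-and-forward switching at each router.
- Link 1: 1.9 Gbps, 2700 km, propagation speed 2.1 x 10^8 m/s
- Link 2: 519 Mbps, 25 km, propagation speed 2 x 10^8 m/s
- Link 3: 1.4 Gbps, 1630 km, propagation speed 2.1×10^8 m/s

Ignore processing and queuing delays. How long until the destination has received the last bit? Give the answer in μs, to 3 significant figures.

L = 23000 bits.
Transmission delays (L/R per hop): 12.1053, 44.316, 16.4286 μs; sum = 72.8498 μs.
Propagation delays (d/s per hop): 12857.1, 125, 7761.9 μs; sum = 20744 μs.
End-to-end = 20800 μs.

20800 μs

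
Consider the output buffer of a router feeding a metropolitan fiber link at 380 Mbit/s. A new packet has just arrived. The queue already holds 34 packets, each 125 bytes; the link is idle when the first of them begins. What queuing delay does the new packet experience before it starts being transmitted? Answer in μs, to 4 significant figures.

Each queued packet: L/R = 1000/380000000 = 2.63158 μs.
34 queued → 89.4737 μs.
Queuing delay = 89.47 μs.

89.47 μs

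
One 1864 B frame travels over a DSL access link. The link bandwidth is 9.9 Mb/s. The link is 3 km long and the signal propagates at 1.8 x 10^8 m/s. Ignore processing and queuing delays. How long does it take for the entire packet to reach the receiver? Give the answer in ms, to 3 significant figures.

1.52 ms

L = 1864 × 8 = 14912 bits.
Transmission delay = L/R = 14912 / 9900000 = 1.50626 ms.
Propagation delay = d/s = 3000 m / 180000000 m/s = 0.0166667 ms.
Total = 1.52 ms.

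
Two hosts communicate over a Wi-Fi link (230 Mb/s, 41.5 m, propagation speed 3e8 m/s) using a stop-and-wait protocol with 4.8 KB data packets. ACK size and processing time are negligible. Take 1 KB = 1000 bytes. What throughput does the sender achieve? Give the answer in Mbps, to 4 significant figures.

229.6 Mbps

t_tx = L/R = 38400/230000000 = 0.000166957 s.
t_prop = 41.5/300000000 = 1.38333e-07 s; RTT = 2.76667e-07 s.
Cycle = t_tx + RTT = 0.000167233 s.
Throughput = L / cycle = 38400 / 0.000167233 = 229.6 Mbps.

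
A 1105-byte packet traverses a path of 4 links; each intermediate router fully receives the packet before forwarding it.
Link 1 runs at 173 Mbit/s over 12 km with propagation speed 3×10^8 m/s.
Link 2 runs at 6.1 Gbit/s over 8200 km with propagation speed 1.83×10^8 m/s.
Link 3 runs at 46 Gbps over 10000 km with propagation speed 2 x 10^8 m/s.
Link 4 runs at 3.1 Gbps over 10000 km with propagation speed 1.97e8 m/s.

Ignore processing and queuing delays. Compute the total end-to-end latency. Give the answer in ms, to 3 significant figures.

L = 1105 × 8 = 8840 bits.
Transmission delays (L/R per hop): 0.0510983, 0.00144918, 0.000192174, 0.00285161 ms; sum = 0.0555912 ms.
Propagation delays (d/s per hop): 0.04, 44.8087, 50, 50.7614 ms; sum = 145.61 ms.
End-to-end = 146 ms.

146 ms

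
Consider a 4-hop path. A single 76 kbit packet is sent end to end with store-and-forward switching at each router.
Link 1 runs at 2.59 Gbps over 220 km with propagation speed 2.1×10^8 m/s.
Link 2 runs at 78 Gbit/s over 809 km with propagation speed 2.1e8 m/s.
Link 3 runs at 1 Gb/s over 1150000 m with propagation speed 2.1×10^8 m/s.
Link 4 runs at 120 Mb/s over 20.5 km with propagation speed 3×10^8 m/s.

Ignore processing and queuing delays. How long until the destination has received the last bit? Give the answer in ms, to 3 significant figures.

11.2 ms

L = 76000 bits.
Transmission delays (L/R per hop): 0.0293436, 0.000974359, 0.076, 0.633333 ms; sum = 0.739651 ms.
Propagation delays (d/s per hop): 1.04762, 3.85238, 5.47619, 0.0683333 ms; sum = 10.4445 ms.
End-to-end = 11.2 ms.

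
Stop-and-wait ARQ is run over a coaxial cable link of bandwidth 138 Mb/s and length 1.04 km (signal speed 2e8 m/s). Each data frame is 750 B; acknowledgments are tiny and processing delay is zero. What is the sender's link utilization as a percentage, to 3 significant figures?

80.7 %

t_tx = L/R = 6000/138000000 = 4.34783e-05 s.
t_prop = 1040/200000000 = 5.2e-06 s; RTT = 1.04e-05 s.
Cycle = t_tx + RTT = 5.38783e-05 s.
Utilization = t_tx / cycle = 4.34783e-05/5.38783e-05 = 80.7 %.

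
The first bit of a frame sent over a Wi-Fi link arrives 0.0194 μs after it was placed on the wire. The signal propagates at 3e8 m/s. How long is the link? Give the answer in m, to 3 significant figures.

d = s × t_prop = 300000000 × 1.94e-08 = 5.82 m.

5.82 m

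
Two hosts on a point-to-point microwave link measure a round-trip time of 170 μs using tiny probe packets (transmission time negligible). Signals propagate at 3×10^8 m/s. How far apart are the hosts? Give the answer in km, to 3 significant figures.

One-way propagation = RTT/2 = 85 μs.
d = s × t = 300000000 × 8.5e-05 = 25.5 km.

25.5 km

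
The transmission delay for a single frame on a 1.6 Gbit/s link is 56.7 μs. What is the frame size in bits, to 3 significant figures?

90700 bits

L = R × t_tx = 1600000000 b/s × 5.67e-05 s = 90720 bits.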